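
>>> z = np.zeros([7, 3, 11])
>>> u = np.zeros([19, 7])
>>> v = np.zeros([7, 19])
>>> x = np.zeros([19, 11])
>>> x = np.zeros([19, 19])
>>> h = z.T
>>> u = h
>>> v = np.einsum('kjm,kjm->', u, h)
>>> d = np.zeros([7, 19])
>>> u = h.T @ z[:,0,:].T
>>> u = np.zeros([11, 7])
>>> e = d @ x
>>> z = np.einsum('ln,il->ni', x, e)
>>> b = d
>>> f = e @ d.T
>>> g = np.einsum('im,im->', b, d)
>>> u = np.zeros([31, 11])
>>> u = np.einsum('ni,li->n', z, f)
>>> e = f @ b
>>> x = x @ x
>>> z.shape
(19, 7)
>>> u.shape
(19,)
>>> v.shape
()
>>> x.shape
(19, 19)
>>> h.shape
(11, 3, 7)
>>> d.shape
(7, 19)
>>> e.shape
(7, 19)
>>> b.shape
(7, 19)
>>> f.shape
(7, 7)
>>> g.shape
()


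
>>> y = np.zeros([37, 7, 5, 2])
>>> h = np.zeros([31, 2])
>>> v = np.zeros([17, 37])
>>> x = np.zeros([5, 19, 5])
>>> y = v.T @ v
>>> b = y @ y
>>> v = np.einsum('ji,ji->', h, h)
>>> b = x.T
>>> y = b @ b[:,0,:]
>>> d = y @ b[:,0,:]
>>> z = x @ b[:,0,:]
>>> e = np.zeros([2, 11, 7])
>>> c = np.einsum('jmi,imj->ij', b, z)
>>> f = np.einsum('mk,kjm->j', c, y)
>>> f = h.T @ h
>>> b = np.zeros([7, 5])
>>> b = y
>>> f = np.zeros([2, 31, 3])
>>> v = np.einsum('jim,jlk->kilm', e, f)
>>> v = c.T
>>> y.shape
(5, 19, 5)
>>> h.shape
(31, 2)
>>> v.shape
(5, 5)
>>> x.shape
(5, 19, 5)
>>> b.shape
(5, 19, 5)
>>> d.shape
(5, 19, 5)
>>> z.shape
(5, 19, 5)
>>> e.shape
(2, 11, 7)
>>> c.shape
(5, 5)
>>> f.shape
(2, 31, 3)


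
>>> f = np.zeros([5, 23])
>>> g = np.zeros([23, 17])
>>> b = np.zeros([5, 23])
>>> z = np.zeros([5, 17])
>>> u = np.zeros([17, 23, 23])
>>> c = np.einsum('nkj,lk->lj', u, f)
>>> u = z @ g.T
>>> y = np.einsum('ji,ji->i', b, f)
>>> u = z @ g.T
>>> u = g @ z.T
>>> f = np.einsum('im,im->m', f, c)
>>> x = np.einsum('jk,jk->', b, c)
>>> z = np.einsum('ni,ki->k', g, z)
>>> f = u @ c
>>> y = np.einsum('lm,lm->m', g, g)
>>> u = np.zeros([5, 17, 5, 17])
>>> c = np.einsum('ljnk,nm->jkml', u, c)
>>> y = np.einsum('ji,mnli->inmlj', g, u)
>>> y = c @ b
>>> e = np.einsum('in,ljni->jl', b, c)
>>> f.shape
(23, 23)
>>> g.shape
(23, 17)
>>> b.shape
(5, 23)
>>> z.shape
(5,)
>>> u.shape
(5, 17, 5, 17)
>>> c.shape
(17, 17, 23, 5)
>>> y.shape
(17, 17, 23, 23)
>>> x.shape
()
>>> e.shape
(17, 17)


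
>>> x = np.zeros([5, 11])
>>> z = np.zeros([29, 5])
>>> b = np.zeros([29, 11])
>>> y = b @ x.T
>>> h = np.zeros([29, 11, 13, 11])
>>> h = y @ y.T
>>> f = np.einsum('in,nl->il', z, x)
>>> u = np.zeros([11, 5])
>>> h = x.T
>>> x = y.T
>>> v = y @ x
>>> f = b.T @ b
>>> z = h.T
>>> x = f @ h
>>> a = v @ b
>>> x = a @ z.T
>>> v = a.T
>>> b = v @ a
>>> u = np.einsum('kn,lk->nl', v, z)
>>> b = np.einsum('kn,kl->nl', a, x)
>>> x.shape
(29, 5)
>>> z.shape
(5, 11)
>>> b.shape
(11, 5)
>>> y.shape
(29, 5)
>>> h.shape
(11, 5)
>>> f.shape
(11, 11)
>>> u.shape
(29, 5)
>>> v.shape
(11, 29)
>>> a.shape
(29, 11)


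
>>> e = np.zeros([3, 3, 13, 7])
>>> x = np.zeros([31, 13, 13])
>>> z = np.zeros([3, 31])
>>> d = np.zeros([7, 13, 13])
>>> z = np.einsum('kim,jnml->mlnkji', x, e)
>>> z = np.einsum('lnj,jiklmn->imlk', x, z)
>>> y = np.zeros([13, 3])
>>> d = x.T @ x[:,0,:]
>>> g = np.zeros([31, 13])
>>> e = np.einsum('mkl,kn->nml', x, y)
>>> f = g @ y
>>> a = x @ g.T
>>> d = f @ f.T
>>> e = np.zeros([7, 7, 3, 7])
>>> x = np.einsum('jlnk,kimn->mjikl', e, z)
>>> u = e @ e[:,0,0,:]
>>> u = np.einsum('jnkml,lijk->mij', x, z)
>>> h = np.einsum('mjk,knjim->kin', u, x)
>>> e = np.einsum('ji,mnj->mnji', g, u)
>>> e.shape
(7, 3, 31, 13)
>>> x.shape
(31, 7, 3, 7, 7)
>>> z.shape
(7, 3, 31, 3)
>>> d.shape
(31, 31)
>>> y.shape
(13, 3)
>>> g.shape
(31, 13)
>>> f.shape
(31, 3)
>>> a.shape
(31, 13, 31)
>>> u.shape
(7, 3, 31)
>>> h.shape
(31, 7, 7)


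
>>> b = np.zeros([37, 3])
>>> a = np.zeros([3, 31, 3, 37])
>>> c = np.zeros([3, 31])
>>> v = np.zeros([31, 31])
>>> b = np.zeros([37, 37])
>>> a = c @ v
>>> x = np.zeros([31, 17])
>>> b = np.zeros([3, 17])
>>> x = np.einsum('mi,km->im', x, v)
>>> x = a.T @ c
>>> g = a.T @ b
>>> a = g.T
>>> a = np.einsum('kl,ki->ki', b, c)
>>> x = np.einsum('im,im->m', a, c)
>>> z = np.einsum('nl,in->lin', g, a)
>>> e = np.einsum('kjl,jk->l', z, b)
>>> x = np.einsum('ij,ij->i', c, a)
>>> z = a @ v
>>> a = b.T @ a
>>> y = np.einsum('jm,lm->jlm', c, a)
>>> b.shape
(3, 17)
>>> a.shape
(17, 31)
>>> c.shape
(3, 31)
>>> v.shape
(31, 31)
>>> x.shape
(3,)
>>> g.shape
(31, 17)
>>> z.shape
(3, 31)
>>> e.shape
(31,)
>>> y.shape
(3, 17, 31)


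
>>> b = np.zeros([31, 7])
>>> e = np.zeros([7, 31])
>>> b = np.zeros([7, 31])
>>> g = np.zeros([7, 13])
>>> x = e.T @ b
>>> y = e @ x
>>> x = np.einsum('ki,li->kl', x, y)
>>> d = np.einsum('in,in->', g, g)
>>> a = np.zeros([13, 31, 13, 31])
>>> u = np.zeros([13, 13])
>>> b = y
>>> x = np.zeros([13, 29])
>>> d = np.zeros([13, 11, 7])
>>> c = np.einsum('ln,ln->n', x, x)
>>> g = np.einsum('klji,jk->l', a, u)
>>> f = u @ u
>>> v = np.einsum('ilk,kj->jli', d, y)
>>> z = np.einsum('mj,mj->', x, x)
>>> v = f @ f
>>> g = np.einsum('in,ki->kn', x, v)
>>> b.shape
(7, 31)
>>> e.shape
(7, 31)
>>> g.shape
(13, 29)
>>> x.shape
(13, 29)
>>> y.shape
(7, 31)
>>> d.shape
(13, 11, 7)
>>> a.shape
(13, 31, 13, 31)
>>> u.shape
(13, 13)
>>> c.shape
(29,)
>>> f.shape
(13, 13)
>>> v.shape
(13, 13)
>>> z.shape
()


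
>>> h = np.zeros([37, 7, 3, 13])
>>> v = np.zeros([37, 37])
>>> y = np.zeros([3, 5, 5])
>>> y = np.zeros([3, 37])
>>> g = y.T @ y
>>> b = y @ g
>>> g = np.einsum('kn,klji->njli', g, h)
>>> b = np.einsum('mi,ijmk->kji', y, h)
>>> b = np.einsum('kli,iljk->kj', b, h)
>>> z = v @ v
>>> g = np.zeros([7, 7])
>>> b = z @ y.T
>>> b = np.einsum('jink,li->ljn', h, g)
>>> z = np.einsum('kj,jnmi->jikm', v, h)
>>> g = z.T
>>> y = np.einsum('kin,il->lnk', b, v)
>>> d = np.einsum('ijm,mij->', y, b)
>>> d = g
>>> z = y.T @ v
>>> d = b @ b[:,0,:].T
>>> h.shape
(37, 7, 3, 13)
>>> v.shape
(37, 37)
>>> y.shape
(37, 3, 7)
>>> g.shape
(3, 37, 13, 37)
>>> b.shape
(7, 37, 3)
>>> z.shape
(7, 3, 37)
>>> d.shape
(7, 37, 7)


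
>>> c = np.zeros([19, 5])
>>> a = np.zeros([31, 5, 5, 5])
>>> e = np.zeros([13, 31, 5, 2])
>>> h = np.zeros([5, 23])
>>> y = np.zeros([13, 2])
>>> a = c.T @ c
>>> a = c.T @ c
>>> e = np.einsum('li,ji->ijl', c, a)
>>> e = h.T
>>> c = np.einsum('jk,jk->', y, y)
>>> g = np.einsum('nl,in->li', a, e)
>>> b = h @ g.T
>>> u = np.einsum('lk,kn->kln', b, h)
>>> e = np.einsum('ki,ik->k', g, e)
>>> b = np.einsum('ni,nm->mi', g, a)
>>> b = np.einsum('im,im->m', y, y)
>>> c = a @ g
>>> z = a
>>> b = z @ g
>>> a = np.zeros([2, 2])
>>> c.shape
(5, 23)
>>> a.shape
(2, 2)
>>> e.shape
(5,)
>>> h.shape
(5, 23)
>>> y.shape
(13, 2)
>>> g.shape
(5, 23)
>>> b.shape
(5, 23)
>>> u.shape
(5, 5, 23)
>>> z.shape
(5, 5)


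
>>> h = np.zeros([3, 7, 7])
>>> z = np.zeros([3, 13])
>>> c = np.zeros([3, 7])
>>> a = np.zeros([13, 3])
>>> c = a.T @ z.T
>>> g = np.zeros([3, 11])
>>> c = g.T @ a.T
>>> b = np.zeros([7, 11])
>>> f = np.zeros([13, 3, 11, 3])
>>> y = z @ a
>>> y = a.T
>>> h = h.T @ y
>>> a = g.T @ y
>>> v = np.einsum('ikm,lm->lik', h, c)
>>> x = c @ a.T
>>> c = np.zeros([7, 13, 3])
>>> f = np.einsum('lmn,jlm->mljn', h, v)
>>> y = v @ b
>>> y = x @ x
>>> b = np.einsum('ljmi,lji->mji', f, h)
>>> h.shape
(7, 7, 13)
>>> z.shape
(3, 13)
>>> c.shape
(7, 13, 3)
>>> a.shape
(11, 13)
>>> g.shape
(3, 11)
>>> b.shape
(11, 7, 13)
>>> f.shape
(7, 7, 11, 13)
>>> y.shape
(11, 11)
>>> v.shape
(11, 7, 7)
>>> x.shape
(11, 11)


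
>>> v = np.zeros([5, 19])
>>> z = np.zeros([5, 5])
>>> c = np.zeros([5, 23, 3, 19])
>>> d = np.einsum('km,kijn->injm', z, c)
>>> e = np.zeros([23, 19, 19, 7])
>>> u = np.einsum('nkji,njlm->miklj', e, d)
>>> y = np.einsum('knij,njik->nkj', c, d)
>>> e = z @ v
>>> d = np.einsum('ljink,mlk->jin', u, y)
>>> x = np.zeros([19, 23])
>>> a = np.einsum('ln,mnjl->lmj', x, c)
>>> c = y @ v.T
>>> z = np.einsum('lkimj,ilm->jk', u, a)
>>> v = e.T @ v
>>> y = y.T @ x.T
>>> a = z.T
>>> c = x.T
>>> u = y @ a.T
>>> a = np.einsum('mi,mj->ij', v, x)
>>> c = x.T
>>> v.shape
(19, 19)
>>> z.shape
(19, 7)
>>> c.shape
(23, 19)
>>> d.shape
(7, 19, 3)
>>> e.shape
(5, 19)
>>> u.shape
(19, 5, 7)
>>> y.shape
(19, 5, 19)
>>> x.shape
(19, 23)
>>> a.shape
(19, 23)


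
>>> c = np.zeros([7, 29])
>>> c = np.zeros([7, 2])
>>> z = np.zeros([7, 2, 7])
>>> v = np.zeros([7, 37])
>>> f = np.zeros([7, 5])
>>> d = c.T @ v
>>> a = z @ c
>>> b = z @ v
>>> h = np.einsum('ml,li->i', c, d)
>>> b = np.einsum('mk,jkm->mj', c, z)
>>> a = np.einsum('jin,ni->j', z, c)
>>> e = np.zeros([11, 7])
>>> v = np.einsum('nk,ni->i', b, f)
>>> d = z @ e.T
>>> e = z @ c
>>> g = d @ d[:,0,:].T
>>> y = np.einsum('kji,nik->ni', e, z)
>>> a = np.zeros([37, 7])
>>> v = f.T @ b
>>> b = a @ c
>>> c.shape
(7, 2)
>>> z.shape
(7, 2, 7)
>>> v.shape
(5, 7)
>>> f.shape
(7, 5)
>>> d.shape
(7, 2, 11)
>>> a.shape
(37, 7)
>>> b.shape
(37, 2)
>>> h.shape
(37,)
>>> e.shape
(7, 2, 2)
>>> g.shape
(7, 2, 7)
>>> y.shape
(7, 2)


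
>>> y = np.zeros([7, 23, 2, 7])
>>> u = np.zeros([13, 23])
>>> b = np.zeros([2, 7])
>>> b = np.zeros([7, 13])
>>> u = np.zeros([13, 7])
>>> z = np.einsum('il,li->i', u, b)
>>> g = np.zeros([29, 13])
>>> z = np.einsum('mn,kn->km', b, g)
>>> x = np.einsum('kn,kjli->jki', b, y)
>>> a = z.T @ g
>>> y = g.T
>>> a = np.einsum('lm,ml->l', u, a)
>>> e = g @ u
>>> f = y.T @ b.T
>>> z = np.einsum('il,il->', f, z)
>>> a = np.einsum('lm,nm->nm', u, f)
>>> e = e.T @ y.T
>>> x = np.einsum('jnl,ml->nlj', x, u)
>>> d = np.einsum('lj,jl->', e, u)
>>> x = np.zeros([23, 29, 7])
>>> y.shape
(13, 29)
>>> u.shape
(13, 7)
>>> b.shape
(7, 13)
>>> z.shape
()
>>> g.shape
(29, 13)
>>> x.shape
(23, 29, 7)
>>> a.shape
(29, 7)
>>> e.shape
(7, 13)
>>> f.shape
(29, 7)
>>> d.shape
()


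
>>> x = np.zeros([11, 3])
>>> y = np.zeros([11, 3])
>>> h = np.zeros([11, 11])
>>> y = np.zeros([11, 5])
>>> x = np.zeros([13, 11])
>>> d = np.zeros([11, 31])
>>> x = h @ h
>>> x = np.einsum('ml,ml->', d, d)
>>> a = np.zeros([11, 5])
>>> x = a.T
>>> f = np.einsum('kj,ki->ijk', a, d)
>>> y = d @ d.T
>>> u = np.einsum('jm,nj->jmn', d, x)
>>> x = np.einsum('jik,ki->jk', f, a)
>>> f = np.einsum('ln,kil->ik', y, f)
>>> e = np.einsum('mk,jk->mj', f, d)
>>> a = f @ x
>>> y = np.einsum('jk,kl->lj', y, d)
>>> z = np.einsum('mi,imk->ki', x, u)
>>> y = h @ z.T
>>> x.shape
(31, 11)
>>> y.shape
(11, 5)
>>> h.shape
(11, 11)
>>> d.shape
(11, 31)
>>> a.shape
(5, 11)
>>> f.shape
(5, 31)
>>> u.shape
(11, 31, 5)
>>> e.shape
(5, 11)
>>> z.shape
(5, 11)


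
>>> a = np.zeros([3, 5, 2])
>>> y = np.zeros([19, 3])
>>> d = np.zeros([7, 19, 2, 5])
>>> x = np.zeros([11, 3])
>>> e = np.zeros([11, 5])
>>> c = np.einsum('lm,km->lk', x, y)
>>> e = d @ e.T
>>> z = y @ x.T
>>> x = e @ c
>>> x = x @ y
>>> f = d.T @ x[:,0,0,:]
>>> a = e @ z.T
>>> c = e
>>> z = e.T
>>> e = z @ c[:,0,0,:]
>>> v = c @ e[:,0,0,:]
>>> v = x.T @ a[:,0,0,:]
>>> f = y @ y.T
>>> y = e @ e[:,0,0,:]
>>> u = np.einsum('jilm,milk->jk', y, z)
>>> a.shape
(7, 19, 2, 19)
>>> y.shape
(11, 2, 19, 11)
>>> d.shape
(7, 19, 2, 5)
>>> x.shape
(7, 19, 2, 3)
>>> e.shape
(11, 2, 19, 11)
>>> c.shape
(7, 19, 2, 11)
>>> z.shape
(11, 2, 19, 7)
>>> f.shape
(19, 19)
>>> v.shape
(3, 2, 19, 19)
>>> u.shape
(11, 7)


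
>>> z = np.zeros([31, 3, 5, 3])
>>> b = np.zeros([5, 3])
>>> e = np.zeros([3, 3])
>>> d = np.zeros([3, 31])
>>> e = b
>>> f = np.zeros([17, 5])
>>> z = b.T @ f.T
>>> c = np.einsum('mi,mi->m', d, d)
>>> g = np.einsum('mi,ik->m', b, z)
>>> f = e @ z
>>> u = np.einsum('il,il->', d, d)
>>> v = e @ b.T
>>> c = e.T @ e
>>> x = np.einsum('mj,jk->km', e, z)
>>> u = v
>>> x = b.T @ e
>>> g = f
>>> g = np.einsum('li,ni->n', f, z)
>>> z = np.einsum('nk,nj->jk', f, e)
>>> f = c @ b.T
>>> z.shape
(3, 17)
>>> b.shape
(5, 3)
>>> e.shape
(5, 3)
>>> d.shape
(3, 31)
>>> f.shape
(3, 5)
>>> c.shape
(3, 3)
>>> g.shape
(3,)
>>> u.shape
(5, 5)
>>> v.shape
(5, 5)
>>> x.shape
(3, 3)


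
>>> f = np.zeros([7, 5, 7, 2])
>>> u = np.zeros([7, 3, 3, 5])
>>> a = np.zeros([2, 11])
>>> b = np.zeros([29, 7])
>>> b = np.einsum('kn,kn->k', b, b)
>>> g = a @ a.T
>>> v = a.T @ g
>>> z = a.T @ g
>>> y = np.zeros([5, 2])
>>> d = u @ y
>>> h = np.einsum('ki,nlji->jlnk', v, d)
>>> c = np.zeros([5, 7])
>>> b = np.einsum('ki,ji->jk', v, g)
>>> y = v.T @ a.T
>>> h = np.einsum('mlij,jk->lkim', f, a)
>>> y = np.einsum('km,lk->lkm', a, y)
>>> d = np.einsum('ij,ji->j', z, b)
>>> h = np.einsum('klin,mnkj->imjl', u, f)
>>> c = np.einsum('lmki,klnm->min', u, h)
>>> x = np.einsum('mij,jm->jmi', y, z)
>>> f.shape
(7, 5, 7, 2)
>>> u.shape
(7, 3, 3, 5)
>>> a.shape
(2, 11)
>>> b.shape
(2, 11)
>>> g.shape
(2, 2)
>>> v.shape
(11, 2)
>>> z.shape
(11, 2)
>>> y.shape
(2, 2, 11)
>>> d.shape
(2,)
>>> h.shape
(3, 7, 2, 3)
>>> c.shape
(3, 5, 2)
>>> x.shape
(11, 2, 2)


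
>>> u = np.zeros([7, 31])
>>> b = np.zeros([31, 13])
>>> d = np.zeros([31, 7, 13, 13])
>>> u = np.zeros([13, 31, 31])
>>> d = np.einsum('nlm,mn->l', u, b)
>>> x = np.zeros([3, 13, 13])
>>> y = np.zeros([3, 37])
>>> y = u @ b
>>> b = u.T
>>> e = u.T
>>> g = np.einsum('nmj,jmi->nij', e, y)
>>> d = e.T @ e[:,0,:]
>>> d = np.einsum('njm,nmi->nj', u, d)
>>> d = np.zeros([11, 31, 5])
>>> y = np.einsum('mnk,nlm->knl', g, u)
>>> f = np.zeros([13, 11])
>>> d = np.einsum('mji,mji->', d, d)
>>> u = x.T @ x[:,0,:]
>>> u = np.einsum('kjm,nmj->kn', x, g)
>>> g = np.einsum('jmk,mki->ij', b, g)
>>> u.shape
(3, 31)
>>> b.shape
(31, 31, 13)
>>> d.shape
()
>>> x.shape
(3, 13, 13)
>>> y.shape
(13, 13, 31)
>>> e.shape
(31, 31, 13)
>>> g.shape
(13, 31)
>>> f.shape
(13, 11)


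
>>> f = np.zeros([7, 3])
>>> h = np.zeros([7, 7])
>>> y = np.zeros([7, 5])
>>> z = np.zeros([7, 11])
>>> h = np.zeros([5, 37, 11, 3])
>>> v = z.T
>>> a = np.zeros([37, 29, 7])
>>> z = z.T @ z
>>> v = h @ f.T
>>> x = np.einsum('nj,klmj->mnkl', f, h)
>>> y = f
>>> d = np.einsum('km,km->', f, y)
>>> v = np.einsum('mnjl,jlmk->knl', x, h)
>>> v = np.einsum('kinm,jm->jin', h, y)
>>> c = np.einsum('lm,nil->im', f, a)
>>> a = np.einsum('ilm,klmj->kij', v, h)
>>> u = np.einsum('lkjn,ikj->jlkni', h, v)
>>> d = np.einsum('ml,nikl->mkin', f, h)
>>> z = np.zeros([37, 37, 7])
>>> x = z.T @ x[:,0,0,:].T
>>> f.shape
(7, 3)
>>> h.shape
(5, 37, 11, 3)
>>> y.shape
(7, 3)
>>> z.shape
(37, 37, 7)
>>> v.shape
(7, 37, 11)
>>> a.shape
(5, 7, 3)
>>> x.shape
(7, 37, 11)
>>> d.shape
(7, 11, 37, 5)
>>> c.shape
(29, 3)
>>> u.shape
(11, 5, 37, 3, 7)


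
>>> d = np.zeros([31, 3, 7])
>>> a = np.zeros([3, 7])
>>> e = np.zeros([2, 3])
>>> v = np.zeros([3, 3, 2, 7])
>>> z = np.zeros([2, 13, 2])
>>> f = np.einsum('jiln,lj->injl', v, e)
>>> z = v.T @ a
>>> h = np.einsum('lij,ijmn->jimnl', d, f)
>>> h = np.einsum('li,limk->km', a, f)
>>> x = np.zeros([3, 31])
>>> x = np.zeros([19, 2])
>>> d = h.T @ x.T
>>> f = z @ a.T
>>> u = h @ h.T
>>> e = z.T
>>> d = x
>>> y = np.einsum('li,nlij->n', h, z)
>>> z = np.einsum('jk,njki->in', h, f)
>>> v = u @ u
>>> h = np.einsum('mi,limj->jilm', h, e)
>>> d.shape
(19, 2)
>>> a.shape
(3, 7)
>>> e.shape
(7, 3, 2, 7)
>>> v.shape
(2, 2)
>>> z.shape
(3, 7)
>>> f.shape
(7, 2, 3, 3)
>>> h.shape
(7, 3, 7, 2)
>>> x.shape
(19, 2)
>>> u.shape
(2, 2)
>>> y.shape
(7,)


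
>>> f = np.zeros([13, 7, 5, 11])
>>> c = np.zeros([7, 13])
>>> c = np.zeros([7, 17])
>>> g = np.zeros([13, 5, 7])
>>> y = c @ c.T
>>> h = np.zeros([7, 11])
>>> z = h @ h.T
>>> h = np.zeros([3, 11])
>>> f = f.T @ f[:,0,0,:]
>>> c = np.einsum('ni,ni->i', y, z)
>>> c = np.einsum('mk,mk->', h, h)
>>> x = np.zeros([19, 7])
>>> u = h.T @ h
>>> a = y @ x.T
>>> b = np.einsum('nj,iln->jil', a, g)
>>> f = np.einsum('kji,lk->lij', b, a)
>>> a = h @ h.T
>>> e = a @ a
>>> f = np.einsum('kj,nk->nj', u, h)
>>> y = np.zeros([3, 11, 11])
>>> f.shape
(3, 11)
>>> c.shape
()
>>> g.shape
(13, 5, 7)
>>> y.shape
(3, 11, 11)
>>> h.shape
(3, 11)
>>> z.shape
(7, 7)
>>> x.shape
(19, 7)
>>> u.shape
(11, 11)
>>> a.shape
(3, 3)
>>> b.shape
(19, 13, 5)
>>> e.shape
(3, 3)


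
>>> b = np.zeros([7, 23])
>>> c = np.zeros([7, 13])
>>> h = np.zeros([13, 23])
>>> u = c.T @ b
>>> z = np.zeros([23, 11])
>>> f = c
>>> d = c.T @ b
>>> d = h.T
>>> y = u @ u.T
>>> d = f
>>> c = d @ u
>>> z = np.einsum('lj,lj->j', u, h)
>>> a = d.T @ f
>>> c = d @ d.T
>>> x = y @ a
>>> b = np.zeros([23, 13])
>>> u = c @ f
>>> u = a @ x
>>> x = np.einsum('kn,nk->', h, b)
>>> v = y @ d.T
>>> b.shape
(23, 13)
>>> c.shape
(7, 7)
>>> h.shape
(13, 23)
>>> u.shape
(13, 13)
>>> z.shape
(23,)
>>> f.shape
(7, 13)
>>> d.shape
(7, 13)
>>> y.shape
(13, 13)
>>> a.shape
(13, 13)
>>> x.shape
()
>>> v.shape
(13, 7)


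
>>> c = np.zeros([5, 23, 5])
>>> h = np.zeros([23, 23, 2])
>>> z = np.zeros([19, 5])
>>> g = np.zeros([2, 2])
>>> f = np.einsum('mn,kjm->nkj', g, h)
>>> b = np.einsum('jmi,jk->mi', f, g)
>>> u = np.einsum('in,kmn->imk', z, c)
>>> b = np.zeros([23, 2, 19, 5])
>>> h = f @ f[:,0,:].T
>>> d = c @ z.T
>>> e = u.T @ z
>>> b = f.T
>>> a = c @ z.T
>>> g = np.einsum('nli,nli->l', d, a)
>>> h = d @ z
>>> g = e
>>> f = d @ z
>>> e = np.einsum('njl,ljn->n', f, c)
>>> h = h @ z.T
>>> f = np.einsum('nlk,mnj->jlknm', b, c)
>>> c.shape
(5, 23, 5)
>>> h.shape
(5, 23, 19)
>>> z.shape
(19, 5)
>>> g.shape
(5, 23, 5)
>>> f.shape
(5, 23, 2, 23, 5)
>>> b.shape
(23, 23, 2)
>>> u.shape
(19, 23, 5)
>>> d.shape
(5, 23, 19)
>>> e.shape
(5,)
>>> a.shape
(5, 23, 19)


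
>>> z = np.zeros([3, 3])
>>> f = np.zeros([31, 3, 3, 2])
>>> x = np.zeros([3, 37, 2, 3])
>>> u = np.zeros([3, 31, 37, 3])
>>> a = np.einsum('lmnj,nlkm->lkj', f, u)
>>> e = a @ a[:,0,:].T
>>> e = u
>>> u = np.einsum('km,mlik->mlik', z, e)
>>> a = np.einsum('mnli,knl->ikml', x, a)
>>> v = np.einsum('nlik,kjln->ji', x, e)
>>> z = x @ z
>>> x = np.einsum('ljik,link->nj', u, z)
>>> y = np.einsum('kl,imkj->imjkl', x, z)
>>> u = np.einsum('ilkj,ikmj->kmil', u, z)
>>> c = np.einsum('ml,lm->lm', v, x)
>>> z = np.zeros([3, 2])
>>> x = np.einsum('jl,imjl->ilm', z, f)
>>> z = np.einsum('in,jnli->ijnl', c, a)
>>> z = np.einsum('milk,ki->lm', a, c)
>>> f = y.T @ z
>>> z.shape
(3, 3)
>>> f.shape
(31, 2, 3, 37, 3)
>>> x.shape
(31, 2, 3)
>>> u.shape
(37, 2, 3, 31)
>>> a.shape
(3, 31, 3, 2)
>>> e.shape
(3, 31, 37, 3)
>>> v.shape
(31, 2)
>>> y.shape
(3, 37, 3, 2, 31)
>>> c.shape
(2, 31)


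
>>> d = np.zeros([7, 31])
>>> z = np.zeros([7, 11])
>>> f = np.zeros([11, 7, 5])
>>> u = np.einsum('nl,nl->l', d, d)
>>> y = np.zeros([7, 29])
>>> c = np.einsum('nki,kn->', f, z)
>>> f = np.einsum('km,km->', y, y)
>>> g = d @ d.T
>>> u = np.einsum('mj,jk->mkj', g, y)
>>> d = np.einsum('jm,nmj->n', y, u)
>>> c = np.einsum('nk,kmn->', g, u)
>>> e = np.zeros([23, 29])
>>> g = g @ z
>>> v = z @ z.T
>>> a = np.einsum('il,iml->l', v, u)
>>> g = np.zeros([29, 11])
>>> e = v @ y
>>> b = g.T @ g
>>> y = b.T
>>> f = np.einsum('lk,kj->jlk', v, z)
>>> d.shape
(7,)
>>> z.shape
(7, 11)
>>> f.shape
(11, 7, 7)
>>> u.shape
(7, 29, 7)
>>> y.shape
(11, 11)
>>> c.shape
()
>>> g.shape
(29, 11)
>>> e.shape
(7, 29)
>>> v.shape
(7, 7)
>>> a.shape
(7,)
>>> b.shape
(11, 11)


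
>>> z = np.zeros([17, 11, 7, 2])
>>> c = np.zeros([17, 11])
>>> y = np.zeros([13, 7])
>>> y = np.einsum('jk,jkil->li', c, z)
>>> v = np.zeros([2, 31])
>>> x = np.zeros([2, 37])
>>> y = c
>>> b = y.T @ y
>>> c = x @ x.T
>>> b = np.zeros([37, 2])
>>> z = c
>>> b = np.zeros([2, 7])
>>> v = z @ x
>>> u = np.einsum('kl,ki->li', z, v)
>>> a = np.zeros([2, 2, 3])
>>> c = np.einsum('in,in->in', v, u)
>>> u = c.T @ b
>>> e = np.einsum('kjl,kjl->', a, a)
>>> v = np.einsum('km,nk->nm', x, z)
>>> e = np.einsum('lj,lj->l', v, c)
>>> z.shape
(2, 2)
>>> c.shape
(2, 37)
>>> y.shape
(17, 11)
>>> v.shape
(2, 37)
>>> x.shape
(2, 37)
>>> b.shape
(2, 7)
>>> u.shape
(37, 7)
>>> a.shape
(2, 2, 3)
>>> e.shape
(2,)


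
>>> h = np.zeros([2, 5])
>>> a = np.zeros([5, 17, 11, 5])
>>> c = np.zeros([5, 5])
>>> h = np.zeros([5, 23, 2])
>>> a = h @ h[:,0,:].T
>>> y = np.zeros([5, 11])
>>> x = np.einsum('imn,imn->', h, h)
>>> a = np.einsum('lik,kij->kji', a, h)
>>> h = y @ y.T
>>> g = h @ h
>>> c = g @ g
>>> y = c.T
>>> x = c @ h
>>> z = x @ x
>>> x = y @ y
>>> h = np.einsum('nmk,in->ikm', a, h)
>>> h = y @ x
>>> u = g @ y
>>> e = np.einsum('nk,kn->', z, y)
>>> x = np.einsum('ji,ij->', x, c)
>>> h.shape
(5, 5)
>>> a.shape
(5, 2, 23)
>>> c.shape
(5, 5)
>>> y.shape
(5, 5)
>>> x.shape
()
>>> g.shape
(5, 5)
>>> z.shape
(5, 5)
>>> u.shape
(5, 5)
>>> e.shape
()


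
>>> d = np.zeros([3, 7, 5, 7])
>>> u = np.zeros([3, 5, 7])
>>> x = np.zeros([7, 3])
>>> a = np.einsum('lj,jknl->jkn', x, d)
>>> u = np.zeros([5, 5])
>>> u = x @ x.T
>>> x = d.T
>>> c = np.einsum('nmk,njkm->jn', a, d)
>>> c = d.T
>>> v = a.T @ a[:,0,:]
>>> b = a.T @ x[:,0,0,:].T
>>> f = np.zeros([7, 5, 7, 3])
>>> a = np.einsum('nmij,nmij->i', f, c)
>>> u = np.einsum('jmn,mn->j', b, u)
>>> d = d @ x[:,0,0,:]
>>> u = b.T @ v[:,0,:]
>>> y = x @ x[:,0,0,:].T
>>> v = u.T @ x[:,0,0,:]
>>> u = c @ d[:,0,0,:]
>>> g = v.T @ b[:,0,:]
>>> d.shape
(3, 7, 5, 3)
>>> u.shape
(7, 5, 7, 3)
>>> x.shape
(7, 5, 7, 3)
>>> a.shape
(7,)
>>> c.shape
(7, 5, 7, 3)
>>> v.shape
(5, 7, 3)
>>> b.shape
(5, 7, 7)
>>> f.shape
(7, 5, 7, 3)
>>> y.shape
(7, 5, 7, 7)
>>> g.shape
(3, 7, 7)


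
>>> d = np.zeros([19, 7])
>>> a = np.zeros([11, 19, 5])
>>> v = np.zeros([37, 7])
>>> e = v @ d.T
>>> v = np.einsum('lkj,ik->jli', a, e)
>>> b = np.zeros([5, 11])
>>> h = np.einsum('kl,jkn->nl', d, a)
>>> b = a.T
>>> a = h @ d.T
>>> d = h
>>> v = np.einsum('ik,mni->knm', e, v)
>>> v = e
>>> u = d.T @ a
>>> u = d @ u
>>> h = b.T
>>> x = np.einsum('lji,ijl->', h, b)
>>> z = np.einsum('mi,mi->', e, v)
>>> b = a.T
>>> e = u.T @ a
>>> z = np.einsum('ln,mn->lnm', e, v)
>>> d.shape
(5, 7)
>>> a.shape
(5, 19)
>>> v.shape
(37, 19)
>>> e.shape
(19, 19)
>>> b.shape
(19, 5)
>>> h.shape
(11, 19, 5)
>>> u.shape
(5, 19)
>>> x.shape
()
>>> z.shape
(19, 19, 37)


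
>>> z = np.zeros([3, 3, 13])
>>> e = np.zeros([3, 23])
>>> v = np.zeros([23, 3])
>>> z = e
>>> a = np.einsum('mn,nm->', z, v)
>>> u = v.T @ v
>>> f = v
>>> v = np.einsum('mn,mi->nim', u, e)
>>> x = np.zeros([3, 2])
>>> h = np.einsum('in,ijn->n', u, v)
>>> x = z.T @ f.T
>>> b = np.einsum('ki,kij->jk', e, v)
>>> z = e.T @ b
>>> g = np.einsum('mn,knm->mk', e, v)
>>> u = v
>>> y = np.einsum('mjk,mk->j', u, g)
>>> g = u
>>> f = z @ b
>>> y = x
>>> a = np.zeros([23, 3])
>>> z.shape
(23, 3)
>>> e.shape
(3, 23)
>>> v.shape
(3, 23, 3)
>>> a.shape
(23, 3)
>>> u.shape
(3, 23, 3)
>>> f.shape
(23, 3)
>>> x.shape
(23, 23)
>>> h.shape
(3,)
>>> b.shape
(3, 3)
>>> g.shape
(3, 23, 3)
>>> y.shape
(23, 23)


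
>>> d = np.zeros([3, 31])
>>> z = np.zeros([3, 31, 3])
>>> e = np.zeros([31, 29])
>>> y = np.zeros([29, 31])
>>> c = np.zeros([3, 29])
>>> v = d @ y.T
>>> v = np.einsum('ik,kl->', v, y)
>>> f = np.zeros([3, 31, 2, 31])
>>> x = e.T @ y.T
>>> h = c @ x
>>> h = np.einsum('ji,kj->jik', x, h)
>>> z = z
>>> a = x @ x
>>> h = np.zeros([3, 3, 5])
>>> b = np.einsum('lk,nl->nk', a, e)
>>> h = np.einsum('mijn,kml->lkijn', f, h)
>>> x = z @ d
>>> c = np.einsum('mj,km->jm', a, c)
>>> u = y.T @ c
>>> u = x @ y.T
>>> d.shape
(3, 31)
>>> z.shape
(3, 31, 3)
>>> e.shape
(31, 29)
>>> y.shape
(29, 31)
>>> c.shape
(29, 29)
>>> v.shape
()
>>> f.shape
(3, 31, 2, 31)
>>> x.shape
(3, 31, 31)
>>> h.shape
(5, 3, 31, 2, 31)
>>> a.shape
(29, 29)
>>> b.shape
(31, 29)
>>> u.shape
(3, 31, 29)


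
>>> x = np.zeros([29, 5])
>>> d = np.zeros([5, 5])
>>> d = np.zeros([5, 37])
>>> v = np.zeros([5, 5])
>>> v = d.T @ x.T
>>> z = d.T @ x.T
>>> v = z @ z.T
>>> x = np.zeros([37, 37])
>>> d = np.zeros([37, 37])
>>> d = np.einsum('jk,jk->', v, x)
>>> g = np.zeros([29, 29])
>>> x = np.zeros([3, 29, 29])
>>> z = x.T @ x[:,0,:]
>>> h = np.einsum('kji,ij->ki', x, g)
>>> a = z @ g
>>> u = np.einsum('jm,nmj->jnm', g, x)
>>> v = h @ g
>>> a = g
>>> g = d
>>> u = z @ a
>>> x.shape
(3, 29, 29)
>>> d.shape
()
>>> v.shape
(3, 29)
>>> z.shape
(29, 29, 29)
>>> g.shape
()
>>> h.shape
(3, 29)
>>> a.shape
(29, 29)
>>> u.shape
(29, 29, 29)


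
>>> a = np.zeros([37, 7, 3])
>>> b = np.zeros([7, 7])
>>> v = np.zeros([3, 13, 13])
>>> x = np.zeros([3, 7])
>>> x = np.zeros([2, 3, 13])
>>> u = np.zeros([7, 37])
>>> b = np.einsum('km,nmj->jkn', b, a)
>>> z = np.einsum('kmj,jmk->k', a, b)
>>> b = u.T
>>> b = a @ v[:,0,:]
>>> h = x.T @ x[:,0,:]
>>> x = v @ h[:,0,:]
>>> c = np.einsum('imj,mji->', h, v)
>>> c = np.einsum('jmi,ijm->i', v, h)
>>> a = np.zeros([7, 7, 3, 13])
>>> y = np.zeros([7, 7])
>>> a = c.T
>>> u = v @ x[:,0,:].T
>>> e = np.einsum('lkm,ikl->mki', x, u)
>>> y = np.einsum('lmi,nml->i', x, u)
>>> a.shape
(13,)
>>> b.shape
(37, 7, 13)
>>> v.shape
(3, 13, 13)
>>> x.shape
(3, 13, 13)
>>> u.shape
(3, 13, 3)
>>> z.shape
(37,)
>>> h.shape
(13, 3, 13)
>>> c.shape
(13,)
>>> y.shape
(13,)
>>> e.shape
(13, 13, 3)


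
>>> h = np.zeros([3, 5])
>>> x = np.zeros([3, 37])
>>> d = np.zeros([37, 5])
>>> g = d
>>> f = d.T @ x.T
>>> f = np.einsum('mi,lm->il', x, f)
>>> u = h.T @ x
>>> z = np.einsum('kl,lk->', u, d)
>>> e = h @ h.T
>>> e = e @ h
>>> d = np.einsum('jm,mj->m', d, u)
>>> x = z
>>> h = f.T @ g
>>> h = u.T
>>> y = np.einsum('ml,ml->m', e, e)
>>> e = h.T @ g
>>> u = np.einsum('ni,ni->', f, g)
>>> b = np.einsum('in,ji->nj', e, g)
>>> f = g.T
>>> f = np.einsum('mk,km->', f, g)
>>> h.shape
(37, 5)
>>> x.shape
()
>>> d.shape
(5,)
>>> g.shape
(37, 5)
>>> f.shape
()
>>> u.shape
()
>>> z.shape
()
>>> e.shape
(5, 5)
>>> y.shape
(3,)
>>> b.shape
(5, 37)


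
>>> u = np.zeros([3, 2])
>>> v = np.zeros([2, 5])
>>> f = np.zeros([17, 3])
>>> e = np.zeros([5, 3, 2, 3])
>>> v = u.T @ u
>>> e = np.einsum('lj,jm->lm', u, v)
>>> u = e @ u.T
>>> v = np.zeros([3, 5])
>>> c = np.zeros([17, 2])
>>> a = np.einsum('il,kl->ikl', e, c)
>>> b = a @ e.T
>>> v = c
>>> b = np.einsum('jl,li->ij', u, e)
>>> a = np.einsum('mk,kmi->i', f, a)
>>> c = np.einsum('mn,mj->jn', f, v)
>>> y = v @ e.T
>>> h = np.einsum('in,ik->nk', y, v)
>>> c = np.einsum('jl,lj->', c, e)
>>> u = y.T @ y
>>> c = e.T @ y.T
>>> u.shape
(3, 3)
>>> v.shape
(17, 2)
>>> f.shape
(17, 3)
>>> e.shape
(3, 2)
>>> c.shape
(2, 17)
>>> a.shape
(2,)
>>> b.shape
(2, 3)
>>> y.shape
(17, 3)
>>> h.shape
(3, 2)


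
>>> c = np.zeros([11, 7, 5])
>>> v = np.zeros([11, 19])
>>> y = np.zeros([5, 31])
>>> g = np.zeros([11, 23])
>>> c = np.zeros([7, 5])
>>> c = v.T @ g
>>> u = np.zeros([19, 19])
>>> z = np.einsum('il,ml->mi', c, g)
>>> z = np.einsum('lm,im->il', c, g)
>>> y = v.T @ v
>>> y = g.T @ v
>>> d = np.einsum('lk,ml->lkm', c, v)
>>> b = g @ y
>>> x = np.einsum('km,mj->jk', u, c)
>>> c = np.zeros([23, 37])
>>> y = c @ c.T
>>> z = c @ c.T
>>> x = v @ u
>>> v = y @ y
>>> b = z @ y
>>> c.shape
(23, 37)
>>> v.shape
(23, 23)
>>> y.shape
(23, 23)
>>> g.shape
(11, 23)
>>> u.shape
(19, 19)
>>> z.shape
(23, 23)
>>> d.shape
(19, 23, 11)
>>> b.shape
(23, 23)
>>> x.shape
(11, 19)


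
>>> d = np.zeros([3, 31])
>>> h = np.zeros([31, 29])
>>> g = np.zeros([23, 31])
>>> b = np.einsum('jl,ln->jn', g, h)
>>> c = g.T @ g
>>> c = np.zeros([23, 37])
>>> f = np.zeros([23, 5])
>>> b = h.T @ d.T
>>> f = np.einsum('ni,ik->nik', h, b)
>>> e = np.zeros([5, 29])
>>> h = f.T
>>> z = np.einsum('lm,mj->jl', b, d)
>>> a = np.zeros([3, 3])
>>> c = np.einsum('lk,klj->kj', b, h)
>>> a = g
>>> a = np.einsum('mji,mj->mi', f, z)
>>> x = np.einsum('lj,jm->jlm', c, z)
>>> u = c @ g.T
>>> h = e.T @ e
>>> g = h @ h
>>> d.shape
(3, 31)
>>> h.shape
(29, 29)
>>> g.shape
(29, 29)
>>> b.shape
(29, 3)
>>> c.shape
(3, 31)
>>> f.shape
(31, 29, 3)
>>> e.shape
(5, 29)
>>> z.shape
(31, 29)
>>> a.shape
(31, 3)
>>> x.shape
(31, 3, 29)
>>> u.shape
(3, 23)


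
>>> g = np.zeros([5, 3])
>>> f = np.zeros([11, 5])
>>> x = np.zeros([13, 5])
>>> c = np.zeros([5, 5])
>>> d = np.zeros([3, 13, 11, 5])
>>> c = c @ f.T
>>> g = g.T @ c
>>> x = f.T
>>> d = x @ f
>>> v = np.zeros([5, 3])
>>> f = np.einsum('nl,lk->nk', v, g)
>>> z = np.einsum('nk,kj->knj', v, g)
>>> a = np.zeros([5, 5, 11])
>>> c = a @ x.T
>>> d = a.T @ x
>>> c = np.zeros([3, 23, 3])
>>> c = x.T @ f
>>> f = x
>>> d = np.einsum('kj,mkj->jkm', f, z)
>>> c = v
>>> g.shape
(3, 11)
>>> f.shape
(5, 11)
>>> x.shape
(5, 11)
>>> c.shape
(5, 3)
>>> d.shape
(11, 5, 3)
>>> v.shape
(5, 3)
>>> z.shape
(3, 5, 11)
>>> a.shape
(5, 5, 11)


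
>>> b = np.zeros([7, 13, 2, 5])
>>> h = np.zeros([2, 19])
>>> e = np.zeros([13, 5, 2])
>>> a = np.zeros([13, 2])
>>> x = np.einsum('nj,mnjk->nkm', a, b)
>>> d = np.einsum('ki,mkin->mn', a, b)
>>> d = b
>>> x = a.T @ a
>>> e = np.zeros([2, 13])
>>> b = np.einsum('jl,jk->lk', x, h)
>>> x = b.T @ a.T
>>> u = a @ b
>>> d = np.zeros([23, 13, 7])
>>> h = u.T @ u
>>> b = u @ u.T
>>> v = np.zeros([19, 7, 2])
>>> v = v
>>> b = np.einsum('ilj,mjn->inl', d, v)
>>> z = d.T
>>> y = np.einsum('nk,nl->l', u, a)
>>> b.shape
(23, 2, 13)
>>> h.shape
(19, 19)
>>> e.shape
(2, 13)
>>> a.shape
(13, 2)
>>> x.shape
(19, 13)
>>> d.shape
(23, 13, 7)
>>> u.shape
(13, 19)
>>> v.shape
(19, 7, 2)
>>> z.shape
(7, 13, 23)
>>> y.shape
(2,)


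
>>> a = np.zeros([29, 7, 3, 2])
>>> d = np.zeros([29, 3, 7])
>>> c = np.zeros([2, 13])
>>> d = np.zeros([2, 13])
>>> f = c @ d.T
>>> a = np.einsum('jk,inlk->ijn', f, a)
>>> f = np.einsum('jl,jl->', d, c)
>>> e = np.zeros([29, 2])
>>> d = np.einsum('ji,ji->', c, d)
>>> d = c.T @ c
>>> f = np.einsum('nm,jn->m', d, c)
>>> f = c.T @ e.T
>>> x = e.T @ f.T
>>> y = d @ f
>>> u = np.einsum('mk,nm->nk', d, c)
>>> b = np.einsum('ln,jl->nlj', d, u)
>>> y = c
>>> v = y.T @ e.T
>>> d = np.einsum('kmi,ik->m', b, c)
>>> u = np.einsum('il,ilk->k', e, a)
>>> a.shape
(29, 2, 7)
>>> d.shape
(13,)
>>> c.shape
(2, 13)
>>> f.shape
(13, 29)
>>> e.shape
(29, 2)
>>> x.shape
(2, 13)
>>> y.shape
(2, 13)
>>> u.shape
(7,)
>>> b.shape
(13, 13, 2)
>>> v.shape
(13, 29)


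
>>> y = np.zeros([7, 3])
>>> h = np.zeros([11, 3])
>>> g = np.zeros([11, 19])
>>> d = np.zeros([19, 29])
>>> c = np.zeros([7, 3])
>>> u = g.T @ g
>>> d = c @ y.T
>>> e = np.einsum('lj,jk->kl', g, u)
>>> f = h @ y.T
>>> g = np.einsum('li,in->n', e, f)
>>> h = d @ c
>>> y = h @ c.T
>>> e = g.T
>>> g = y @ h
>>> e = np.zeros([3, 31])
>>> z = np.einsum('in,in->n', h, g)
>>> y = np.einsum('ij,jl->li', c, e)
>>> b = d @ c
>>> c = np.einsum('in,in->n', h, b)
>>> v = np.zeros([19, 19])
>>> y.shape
(31, 7)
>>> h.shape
(7, 3)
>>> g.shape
(7, 3)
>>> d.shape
(7, 7)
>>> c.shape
(3,)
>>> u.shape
(19, 19)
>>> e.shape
(3, 31)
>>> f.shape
(11, 7)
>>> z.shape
(3,)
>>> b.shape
(7, 3)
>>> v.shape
(19, 19)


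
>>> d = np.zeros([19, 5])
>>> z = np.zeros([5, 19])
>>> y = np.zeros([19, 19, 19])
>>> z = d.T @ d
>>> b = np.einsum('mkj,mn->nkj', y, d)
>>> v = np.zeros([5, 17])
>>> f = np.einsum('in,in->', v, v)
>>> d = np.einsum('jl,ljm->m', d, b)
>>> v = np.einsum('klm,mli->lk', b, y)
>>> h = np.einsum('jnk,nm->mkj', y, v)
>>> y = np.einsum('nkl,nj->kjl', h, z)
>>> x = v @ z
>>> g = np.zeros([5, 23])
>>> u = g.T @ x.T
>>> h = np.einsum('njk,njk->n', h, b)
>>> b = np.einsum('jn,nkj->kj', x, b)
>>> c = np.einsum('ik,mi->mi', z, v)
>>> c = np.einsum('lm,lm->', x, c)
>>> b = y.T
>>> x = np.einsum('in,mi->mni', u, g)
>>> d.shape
(19,)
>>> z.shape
(5, 5)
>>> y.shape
(19, 5, 19)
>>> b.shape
(19, 5, 19)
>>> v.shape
(19, 5)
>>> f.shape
()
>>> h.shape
(5,)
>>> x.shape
(5, 19, 23)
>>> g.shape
(5, 23)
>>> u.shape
(23, 19)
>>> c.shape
()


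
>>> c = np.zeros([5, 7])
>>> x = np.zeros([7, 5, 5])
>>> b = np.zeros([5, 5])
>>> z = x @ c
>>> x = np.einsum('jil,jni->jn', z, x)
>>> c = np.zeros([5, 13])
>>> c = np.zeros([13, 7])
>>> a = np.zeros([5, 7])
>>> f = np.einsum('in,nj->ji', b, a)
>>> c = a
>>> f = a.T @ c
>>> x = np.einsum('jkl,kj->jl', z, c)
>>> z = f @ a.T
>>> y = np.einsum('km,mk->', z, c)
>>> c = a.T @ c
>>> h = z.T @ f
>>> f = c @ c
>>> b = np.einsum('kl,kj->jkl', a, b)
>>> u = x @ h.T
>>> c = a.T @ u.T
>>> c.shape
(7, 7)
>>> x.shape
(7, 7)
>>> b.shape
(5, 5, 7)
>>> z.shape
(7, 5)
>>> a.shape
(5, 7)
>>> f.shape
(7, 7)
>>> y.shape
()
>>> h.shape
(5, 7)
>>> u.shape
(7, 5)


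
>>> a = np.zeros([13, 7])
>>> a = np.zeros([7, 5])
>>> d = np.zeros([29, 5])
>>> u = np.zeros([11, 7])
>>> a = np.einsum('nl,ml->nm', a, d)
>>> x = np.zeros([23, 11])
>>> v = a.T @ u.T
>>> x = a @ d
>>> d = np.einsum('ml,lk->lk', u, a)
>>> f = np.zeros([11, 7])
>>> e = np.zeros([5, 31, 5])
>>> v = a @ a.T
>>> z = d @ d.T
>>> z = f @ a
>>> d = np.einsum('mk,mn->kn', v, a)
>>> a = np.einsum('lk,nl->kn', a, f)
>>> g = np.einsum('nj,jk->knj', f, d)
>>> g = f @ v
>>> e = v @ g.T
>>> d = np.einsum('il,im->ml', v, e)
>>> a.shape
(29, 11)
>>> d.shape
(11, 7)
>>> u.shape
(11, 7)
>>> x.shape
(7, 5)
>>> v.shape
(7, 7)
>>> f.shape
(11, 7)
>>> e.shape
(7, 11)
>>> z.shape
(11, 29)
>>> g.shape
(11, 7)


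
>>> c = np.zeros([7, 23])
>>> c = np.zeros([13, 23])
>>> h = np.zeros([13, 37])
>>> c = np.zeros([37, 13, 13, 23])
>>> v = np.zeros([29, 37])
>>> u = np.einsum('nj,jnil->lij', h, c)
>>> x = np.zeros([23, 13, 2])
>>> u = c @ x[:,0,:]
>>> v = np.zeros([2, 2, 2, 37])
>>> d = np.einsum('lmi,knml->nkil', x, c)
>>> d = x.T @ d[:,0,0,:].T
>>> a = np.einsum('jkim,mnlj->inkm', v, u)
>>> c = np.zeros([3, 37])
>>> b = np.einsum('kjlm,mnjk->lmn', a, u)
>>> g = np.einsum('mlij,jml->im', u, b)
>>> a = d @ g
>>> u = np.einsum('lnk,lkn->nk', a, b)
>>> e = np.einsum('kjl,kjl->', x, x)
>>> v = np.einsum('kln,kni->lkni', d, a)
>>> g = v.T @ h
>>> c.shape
(3, 37)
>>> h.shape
(13, 37)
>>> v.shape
(13, 2, 13, 37)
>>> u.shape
(13, 37)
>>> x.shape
(23, 13, 2)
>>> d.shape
(2, 13, 13)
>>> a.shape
(2, 13, 37)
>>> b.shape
(2, 37, 13)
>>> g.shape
(37, 13, 2, 37)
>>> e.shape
()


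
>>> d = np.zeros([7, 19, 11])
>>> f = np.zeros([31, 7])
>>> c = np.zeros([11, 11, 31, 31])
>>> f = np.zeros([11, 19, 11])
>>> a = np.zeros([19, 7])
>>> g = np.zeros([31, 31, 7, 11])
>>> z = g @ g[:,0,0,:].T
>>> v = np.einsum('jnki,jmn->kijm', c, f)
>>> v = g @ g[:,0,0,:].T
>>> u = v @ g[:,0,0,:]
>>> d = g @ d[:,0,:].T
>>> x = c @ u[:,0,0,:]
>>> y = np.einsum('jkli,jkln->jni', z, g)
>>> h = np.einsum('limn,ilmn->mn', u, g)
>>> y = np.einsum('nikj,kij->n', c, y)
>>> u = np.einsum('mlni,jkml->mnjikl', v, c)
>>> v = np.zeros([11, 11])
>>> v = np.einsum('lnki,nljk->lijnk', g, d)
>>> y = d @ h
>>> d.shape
(31, 31, 7, 7)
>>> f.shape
(11, 19, 11)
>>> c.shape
(11, 11, 31, 31)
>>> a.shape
(19, 7)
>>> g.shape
(31, 31, 7, 11)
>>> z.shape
(31, 31, 7, 31)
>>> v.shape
(31, 11, 7, 31, 7)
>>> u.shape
(31, 7, 11, 31, 11, 31)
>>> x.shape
(11, 11, 31, 11)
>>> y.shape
(31, 31, 7, 11)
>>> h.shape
(7, 11)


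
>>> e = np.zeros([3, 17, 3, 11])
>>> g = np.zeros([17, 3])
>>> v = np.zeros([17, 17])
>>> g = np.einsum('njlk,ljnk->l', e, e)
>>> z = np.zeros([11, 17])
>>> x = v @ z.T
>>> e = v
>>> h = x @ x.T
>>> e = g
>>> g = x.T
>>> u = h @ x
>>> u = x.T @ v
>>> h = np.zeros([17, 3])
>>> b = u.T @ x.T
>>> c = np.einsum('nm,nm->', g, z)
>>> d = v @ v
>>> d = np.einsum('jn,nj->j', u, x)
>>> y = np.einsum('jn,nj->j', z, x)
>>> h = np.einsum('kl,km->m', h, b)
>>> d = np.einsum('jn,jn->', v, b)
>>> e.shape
(3,)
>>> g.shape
(11, 17)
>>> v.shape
(17, 17)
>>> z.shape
(11, 17)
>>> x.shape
(17, 11)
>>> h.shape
(17,)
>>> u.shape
(11, 17)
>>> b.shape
(17, 17)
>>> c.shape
()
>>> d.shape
()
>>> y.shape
(11,)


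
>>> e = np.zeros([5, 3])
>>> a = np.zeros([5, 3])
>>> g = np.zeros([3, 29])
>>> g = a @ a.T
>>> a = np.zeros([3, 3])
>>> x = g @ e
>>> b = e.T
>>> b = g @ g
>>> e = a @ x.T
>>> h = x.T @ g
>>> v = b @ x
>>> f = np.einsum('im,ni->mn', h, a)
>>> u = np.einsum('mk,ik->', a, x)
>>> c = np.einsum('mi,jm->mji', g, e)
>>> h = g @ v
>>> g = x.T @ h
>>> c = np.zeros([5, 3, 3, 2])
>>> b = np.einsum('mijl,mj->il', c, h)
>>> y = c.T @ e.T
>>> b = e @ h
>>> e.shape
(3, 5)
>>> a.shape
(3, 3)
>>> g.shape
(3, 3)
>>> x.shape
(5, 3)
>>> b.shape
(3, 3)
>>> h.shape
(5, 3)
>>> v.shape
(5, 3)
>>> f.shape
(5, 3)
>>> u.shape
()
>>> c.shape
(5, 3, 3, 2)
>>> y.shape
(2, 3, 3, 3)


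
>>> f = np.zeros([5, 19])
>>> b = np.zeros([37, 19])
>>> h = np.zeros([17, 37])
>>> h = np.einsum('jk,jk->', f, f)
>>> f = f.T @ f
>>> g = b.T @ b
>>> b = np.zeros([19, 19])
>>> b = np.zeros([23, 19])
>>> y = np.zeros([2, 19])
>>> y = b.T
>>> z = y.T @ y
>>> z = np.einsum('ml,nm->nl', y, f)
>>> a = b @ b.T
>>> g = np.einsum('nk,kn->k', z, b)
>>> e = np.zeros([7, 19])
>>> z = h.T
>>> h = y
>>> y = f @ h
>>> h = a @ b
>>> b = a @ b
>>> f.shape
(19, 19)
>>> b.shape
(23, 19)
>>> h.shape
(23, 19)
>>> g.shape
(23,)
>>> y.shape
(19, 23)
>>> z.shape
()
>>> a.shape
(23, 23)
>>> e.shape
(7, 19)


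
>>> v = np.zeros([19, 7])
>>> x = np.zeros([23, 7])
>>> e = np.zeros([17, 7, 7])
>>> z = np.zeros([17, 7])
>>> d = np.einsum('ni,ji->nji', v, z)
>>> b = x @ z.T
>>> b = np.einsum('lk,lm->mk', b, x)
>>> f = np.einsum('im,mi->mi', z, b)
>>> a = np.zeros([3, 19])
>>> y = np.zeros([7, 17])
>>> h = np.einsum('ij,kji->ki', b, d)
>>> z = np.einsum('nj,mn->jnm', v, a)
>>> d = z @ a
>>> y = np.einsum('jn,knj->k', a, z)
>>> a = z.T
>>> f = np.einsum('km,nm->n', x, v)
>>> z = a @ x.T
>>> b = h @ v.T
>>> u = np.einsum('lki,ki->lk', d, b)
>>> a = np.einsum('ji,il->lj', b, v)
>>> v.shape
(19, 7)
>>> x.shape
(23, 7)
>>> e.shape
(17, 7, 7)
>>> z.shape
(3, 19, 23)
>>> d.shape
(7, 19, 19)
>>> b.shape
(19, 19)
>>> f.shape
(19,)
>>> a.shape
(7, 19)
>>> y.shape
(7,)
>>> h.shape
(19, 7)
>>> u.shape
(7, 19)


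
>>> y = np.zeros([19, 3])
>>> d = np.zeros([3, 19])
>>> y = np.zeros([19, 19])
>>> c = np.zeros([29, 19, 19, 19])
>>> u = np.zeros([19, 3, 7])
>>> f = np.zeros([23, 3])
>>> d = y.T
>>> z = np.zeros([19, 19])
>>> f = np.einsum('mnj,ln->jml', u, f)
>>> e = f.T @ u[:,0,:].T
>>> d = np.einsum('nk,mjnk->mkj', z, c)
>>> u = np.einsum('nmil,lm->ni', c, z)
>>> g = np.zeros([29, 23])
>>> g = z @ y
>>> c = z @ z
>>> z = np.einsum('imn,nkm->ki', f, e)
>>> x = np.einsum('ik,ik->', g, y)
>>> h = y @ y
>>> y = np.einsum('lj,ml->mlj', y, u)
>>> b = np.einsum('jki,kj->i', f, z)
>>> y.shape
(29, 19, 19)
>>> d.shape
(29, 19, 19)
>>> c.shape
(19, 19)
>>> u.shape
(29, 19)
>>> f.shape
(7, 19, 23)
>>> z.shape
(19, 7)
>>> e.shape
(23, 19, 19)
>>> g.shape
(19, 19)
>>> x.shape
()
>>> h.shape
(19, 19)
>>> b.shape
(23,)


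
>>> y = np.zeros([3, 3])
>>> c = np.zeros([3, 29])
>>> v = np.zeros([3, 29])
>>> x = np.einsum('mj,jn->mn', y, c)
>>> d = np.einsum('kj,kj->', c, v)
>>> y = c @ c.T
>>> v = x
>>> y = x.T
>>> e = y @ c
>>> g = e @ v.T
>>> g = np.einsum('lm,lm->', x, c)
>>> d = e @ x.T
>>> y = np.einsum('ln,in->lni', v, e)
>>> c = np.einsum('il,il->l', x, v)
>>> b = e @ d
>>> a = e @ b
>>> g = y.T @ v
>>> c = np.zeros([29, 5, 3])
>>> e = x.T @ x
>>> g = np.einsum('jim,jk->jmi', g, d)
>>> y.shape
(3, 29, 29)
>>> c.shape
(29, 5, 3)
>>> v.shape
(3, 29)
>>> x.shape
(3, 29)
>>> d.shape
(29, 3)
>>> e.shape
(29, 29)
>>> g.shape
(29, 29, 29)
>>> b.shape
(29, 3)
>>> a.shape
(29, 3)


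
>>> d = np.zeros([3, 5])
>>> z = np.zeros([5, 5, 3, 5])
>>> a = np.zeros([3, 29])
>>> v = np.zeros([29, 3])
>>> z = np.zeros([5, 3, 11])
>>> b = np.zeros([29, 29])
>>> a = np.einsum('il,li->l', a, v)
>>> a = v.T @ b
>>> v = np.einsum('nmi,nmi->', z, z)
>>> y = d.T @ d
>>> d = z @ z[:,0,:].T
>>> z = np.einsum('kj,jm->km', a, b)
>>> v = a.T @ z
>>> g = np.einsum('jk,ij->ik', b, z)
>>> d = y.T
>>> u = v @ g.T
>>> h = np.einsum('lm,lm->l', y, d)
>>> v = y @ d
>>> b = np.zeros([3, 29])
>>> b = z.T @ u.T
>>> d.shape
(5, 5)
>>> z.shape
(3, 29)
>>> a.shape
(3, 29)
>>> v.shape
(5, 5)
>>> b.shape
(29, 29)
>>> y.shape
(5, 5)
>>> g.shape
(3, 29)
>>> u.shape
(29, 3)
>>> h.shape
(5,)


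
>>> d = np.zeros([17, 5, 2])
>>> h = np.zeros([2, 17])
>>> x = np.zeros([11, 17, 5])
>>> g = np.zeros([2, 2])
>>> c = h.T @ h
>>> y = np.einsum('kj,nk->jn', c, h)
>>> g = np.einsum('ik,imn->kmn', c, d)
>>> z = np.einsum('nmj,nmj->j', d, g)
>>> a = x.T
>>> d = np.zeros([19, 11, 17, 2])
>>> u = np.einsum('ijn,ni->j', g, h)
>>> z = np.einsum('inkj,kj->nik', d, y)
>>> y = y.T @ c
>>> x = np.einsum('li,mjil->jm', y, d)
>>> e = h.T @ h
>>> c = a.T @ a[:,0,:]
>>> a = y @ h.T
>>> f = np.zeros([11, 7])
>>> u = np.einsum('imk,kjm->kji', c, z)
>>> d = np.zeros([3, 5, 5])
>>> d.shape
(3, 5, 5)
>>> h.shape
(2, 17)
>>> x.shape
(11, 19)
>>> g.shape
(17, 5, 2)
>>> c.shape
(11, 17, 11)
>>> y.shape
(2, 17)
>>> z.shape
(11, 19, 17)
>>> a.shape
(2, 2)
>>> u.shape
(11, 19, 11)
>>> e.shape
(17, 17)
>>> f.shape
(11, 7)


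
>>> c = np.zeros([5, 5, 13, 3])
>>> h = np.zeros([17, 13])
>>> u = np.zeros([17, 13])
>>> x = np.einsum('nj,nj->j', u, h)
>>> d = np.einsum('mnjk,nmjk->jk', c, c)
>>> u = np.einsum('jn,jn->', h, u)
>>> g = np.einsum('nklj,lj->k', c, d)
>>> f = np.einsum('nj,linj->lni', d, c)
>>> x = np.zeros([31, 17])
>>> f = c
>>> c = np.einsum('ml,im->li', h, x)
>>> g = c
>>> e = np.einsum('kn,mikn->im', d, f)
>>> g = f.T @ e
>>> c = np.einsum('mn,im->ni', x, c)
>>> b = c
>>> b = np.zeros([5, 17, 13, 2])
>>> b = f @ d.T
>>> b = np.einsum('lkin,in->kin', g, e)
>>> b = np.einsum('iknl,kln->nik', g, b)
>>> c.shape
(17, 13)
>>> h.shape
(17, 13)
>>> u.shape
()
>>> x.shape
(31, 17)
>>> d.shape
(13, 3)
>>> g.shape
(3, 13, 5, 5)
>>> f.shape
(5, 5, 13, 3)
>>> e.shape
(5, 5)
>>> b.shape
(5, 3, 13)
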